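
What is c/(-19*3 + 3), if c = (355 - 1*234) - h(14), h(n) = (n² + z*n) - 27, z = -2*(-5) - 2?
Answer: 80/27 ≈ 2.9630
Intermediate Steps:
z = 8 (z = 10 - 2 = 8)
h(n) = -27 + n² + 8*n (h(n) = (n² + 8*n) - 27 = -27 + n² + 8*n)
c = -160 (c = (355 - 1*234) - (-27 + 14² + 8*14) = (355 - 234) - (-27 + 196 + 112) = 121 - 1*281 = 121 - 281 = -160)
c/(-19*3 + 3) = -160/(-19*3 + 3) = -160/(-57 + 3) = -160/(-54) = -1/54*(-160) = 80/27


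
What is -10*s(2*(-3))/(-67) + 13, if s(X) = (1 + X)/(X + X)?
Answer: 5251/402 ≈ 13.062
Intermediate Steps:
s(X) = (1 + X)/(2*X) (s(X) = (1 + X)/((2*X)) = (1 + X)*(1/(2*X)) = (1 + X)/(2*X))
-10*s(2*(-3))/(-67) + 13 = -10*(1 + 2*(-3))/(2*((2*(-3))))/(-67) + 13 = -10*(1/2)*(1 - 6)/(-6)*(-1)/67 + 13 = -10*(1/2)*(-1/6)*(-5)*(-1)/67 + 13 = -25*(-1)/(6*67) + 13 = -10*(-5/804) + 13 = 25/402 + 13 = 5251/402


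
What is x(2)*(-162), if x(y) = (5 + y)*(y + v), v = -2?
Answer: 0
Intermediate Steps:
x(y) = (-2 + y)*(5 + y) (x(y) = (5 + y)*(y - 2) = (5 + y)*(-2 + y) = (-2 + y)*(5 + y))
x(2)*(-162) = (-10 + 2**2 + 3*2)*(-162) = (-10 + 4 + 6)*(-162) = 0*(-162) = 0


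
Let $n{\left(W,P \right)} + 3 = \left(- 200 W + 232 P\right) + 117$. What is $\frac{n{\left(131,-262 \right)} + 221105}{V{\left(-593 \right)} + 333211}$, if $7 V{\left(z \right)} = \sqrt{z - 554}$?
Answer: $\frac{2191700350665}{5440448956676} - \frac{939645 i \sqrt{1147}}{5440448956676} \approx 0.40285 - 5.8494 \cdot 10^{-6} i$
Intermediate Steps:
$V{\left(z \right)} = \frac{\sqrt{-554 + z}}{7}$ ($V{\left(z \right)} = \frac{\sqrt{z - 554}}{7} = \frac{\sqrt{-554 + z}}{7}$)
$n{\left(W,P \right)} = 114 - 200 W + 232 P$ ($n{\left(W,P \right)} = -3 + \left(\left(- 200 W + 232 P\right) + 117\right) = -3 + \left(117 - 200 W + 232 P\right) = 114 - 200 W + 232 P$)
$\frac{n{\left(131,-262 \right)} + 221105}{V{\left(-593 \right)} + 333211} = \frac{\left(114 - 26200 + 232 \left(-262\right)\right) + 221105}{\frac{\sqrt{-554 - 593}}{7} + 333211} = \frac{\left(114 - 26200 - 60784\right) + 221105}{\frac{\sqrt{-1147}}{7} + 333211} = \frac{-86870 + 221105}{\frac{i \sqrt{1147}}{7} + 333211} = \frac{134235}{\frac{i \sqrt{1147}}{7} + 333211} = \frac{134235}{333211 + \frac{i \sqrt{1147}}{7}}$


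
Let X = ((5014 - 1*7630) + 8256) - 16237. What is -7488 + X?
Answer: -18085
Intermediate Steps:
X = -10597 (X = ((5014 - 7630) + 8256) - 16237 = (-2616 + 8256) - 16237 = 5640 - 16237 = -10597)
-7488 + X = -7488 - 10597 = -18085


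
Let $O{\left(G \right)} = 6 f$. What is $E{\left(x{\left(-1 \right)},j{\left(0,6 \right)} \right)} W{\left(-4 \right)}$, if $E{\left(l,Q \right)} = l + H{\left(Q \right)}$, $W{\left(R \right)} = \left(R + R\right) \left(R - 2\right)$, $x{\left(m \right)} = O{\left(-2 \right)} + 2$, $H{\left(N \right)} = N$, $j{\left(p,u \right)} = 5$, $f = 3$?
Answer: $1200$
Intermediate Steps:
$O{\left(G \right)} = 18$ ($O{\left(G \right)} = 6 \cdot 3 = 18$)
$x{\left(m \right)} = 20$ ($x{\left(m \right)} = 18 + 2 = 20$)
$W{\left(R \right)} = 2 R \left(-2 + R\right)$
$E{\left(l,Q \right)} = Q + l$ ($E{\left(l,Q \right)} = l + Q = Q + l$)
$E{\left(x{\left(-1 \right)},j{\left(0,6 \right)} \right)} W{\left(-4 \right)} = \left(5 + 20\right) 2 \left(-4\right) \left(-2 - 4\right) = 25 \cdot 2 \left(-4\right) \left(-6\right) = 25 \cdot 48 = 1200$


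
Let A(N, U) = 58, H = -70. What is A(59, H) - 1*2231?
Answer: -2173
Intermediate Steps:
A(59, H) - 1*2231 = 58 - 1*2231 = 58 - 2231 = -2173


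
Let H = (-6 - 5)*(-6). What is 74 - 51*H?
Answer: -3292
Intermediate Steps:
H = 66 (H = -11*(-6) = 66)
74 - 51*H = 74 - 51*66 = 74 - 3366 = -3292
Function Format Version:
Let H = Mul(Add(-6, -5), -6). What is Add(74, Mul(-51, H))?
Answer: -3292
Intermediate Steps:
H = 66 (H = Mul(-11, -6) = 66)
Add(74, Mul(-51, H)) = Add(74, Mul(-51, 66)) = Add(74, -3366) = -3292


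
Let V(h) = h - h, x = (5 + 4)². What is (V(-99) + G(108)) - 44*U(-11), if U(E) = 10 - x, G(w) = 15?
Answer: 3139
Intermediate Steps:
x = 81 (x = 9² = 81)
V(h) = 0
U(E) = -71 (U(E) = 10 - 1*81 = 10 - 81 = -71)
(V(-99) + G(108)) - 44*U(-11) = (0 + 15) - 44*(-71) = 15 + 3124 = 3139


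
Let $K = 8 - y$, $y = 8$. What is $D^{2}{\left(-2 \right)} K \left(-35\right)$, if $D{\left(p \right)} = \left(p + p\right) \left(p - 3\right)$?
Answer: $0$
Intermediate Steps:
$D{\left(p \right)} = 2 p \left(-3 + p\right)$
$K = 0$ ($K = 8 - 8 = 0$)
$D^{2}{\left(-2 \right)} K \left(-35\right) = \left(2 \left(-2\right) \left(-3 - 2\right)\right)^{2} \cdot 0 \left(-35\right) = \left(2 \left(-2\right) \left(-5\right)\right)^{2} \cdot 0 \left(-35\right) = 20^{2} \cdot 0 \left(-35\right) = 400 \cdot 0 \left(-35\right) = 0 \left(-35\right) = 0$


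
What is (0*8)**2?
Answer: 0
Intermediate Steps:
(0*8)**2 = 0**2 = 0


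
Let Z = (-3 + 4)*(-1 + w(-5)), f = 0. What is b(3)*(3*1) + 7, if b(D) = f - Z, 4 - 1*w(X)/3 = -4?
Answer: -62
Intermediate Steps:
w(X) = 24 (w(X) = 12 - 3*(-4) = 12 + 12 = 24)
Z = 23 (Z = (-3 + 4)*(-1 + 24) = 1*23 = 23)
b(D) = -23 (b(D) = 0 - 1*23 = 0 - 23 = -23)
b(3)*(3*1) + 7 = -69 + 7 = -62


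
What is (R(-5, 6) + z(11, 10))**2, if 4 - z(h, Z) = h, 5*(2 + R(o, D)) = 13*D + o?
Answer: 784/25 ≈ 31.360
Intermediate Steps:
R(o, D) = -2 + o/5 + 13*D/5 (R(o, D) = -2 + (13*D + o)/5 = -2 + (o + 13*D)/5 = -2 + (o/5 + 13*D/5) = -2 + o/5 + 13*D/5)
z(h, Z) = 4 - h
(R(-5, 6) + z(11, 10))**2 = ((-2 + (1/5)*(-5) + (13/5)*6) + (4 - 1*11))**2 = ((-2 - 1 + 78/5) + (4 - 11))**2 = (63/5 - 7)**2 = (28/5)**2 = 784/25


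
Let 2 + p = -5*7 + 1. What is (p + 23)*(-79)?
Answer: 1027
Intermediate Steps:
p = -36 (p = -2 + (-5*7 + 1) = -2 + (-35 + 1) = -2 - 34 = -36)
(p + 23)*(-79) = (-36 + 23)*(-79) = -13*(-79) = 1027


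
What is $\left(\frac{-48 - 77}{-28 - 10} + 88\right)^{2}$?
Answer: $\frac{12033961}{1444} \approx 8333.8$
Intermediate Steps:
$\left(\frac{-48 - 77}{-28 - 10} + 88\right)^{2} = \left(- \frac{125}{-38} + 88\right)^{2} = \left(\left(-125\right) \left(- \frac{1}{38}\right) + 88\right)^{2} = \left(\frac{125}{38} + 88\right)^{2} = \left(\frac{3469}{38}\right)^{2} = \frac{12033961}{1444}$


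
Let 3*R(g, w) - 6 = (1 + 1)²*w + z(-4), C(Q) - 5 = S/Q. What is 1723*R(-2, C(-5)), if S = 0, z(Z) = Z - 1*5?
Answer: 29291/3 ≈ 9763.7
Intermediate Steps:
z(Z) = -5 + Z (z(Z) = Z - 5 = -5 + Z)
C(Q) = 5 (C(Q) = 5 + 0/Q = 5 + 0 = 5)
R(g, w) = -1 + 4*w/3 (R(g, w) = 2 + ((1 + 1)²*w + (-5 - 4))/3 = 2 + (2²*w - 9)/3 = 2 + (4*w - 9)/3 = 2 + (-9 + 4*w)/3 = 2 + (-3 + 4*w/3) = -1 + 4*w/3)
1723*R(-2, C(-5)) = 1723*(-1 + (4/3)*5) = 1723*(-1 + 20/3) = 1723*(17/3) = 29291/3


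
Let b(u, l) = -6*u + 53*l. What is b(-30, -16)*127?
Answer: -84836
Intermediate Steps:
b(-30, -16)*127 = (-6*(-30) + 53*(-16))*127 = (180 - 848)*127 = -668*127 = -84836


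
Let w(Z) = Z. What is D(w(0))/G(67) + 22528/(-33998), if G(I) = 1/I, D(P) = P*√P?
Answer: -11264/16999 ≈ -0.66263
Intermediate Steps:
D(P) = P^(3/2)
D(w(0))/G(67) + 22528/(-33998) = 0^(3/2)/(1/67) + 22528/(-33998) = 0/(1/67) + 22528*(-1/33998) = 0*67 - 11264/16999 = 0 - 11264/16999 = -11264/16999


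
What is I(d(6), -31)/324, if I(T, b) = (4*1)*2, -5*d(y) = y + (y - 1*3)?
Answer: 2/81 ≈ 0.024691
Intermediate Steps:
d(y) = ⅗ - 2*y/5 (d(y) = -(y + (y - 1*3))/5 = -(y + (y - 3))/5 = -(y + (-3 + y))/5 = -(-3 + 2*y)/5 = ⅗ - 2*y/5)
I(T, b) = 8 (I(T, b) = 4*2 = 8)
I(d(6), -31)/324 = 8/324 = 8*(1/324) = 2/81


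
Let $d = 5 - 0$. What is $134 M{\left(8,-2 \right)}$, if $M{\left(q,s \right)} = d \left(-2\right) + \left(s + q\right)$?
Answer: $-536$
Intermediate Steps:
$d = 5$ ($d = 5 + 0 = 5$)
$M{\left(q,s \right)} = -10 + q + s$ ($M{\left(q,s \right)} = 5 \left(-2\right) + \left(s + q\right) = -10 + \left(q + s\right) = -10 + q + s$)
$134 M{\left(8,-2 \right)} = 134 \left(-10 + 8 - 2\right) = 134 \left(-4\right) = -536$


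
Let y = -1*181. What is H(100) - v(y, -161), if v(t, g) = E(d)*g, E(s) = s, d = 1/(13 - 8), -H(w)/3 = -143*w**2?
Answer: 21450161/5 ≈ 4.2900e+6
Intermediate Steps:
H(w) = 429*w**2 (H(w) = -(-429)*w**2 = 429*w**2)
d = 1/5 ≈ 0.20000
y = -181
v(t, g) = g/5
H(100) - v(y, -161) = 429*100**2 - (-161)/5 = 429*10000 - 1*(-161/5) = 4290000 + 161/5 = 21450161/5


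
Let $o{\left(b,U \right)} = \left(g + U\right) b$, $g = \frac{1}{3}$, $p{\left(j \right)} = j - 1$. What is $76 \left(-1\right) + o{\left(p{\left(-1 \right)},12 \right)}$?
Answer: $- \frac{302}{3} \approx -100.67$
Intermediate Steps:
$p{\left(j \right)} = -1 + j$
$g = \frac{1}{3} \approx 0.33333$
$o{\left(b,U \right)} = b \left(\frac{1}{3} + U\right)$ ($o{\left(b,U \right)} = \left(\frac{1}{3} + U\right) b = b \left(\frac{1}{3} + U\right)$)
$76 \left(-1\right) + o{\left(p{\left(-1 \right)},12 \right)} = 76 \left(-1\right) + \left(-1 - 1\right) \left(\frac{1}{3} + 12\right) = -76 - \frac{74}{3} = - \frac{302}{3}$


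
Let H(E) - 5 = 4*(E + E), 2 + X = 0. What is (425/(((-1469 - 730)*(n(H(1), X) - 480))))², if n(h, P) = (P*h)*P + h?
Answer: 7225/33312455289 ≈ 2.1689e-7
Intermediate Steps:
X = -2 (X = -2 + 0 = -2)
H(E) = 5 + 8*E (H(E) = 5 + 4*(E + E) = 5 + 4*(2*E) = 5 + 8*E)
n(h, P) = h + h*P² (n(h, P) = h*P² + h = h + h*P²)
(425/(((-1469 - 730)*(n(H(1), X) - 480))))² = (425/(((-1469 - 730)*((5 + 8*1)*(1 + (-2)²) - 480))))² = (425/((-2199*((5 + 8)*(1 + 4) - 480))))² = (425/((-2199*(13*5 - 480))))² = (425/((-2199*(65 - 480))))² = (425/((-2199*(-415))))² = (425/912585)² = (425*(1/912585))² = (85/182517)² = 7225/33312455289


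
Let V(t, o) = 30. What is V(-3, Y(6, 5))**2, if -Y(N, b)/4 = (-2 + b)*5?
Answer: 900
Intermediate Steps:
Y(N, b) = 40 - 20*b (Y(N, b) = -4*(-2 + b)*5 = -4*(-10 + 5*b) = 40 - 20*b)
V(-3, Y(6, 5))**2 = 30**2 = 900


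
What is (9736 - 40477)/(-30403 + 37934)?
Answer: -30741/7531 ≈ -4.0819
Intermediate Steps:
(9736 - 40477)/(-30403 + 37934) = -30741/7531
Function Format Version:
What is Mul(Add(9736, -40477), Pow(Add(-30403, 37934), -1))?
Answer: Rational(-30741, 7531) ≈ -4.0819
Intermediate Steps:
Mul(Add(9736, -40477), Pow(Add(-30403, 37934), -1)) = Mul(-30741, Pow(7531, -1)) = Mul(-30741, Rational(1, 7531)) = Rational(-30741, 7531)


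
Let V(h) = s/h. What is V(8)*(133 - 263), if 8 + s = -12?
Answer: 325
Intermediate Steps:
s = -20 (s = -8 - 12 = -20)
V(h) = -20/h
V(8)*(133 - 263) = (-20/8)*(133 - 263) = -20*⅛*(-130) = -5/2*(-130) = 325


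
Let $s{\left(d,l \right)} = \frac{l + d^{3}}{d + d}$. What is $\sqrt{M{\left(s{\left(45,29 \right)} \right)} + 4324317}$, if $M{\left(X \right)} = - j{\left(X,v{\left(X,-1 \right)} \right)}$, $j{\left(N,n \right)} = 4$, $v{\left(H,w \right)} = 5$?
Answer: $\sqrt{4324313} \approx 2079.5$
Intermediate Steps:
$s{\left(d,l \right)} = \frac{l + d^{3}}{2 d}$
$M{\left(X \right)} = -4$ ($M{\left(X \right)} = \left(-1\right) 4 = -4$)
$\sqrt{M{\left(s{\left(45,29 \right)} \right)} + 4324317} = \sqrt{-4 + 4324317} = \sqrt{4324313}$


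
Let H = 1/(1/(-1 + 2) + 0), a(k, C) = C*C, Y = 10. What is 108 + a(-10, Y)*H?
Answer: 208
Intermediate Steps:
a(k, C) = C²
H = 1 (H = 1/(1/1 + 0) = 1/(1 + 0) = 1/1 = 1)
108 + a(-10, Y)*H = 108 + 10²*1 = 108 + 100*1 = 108 + 100 = 208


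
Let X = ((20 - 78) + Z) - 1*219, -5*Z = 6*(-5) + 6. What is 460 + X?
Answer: 939/5 ≈ 187.80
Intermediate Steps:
Z = 24/5 (Z = -(6*(-5) + 6)/5 = -(-30 + 6)/5 = -⅕*(-24) = 24/5 ≈ 4.8000)
X = -1361/5 (X = ((20 - 78) + 24/5) - 1*219 = (-58 + 24/5) - 219 = -266/5 - 219 = -1361/5 ≈ -272.20)
460 + X = 460 - 1361/5 = 939/5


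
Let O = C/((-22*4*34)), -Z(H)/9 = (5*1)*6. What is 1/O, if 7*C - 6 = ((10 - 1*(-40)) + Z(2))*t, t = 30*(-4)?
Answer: -10472/13203 ≈ -0.79315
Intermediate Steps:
t = -120
Z(H) = -270 (Z(H) = -9*5*1*6 = -45*6 = -9*30 = -270)
C = 26406/7 (C = 6/7 + (((10 - 1*(-40)) - 270)*(-120))/7 = 6/7 + (((10 + 40) - 270)*(-120))/7 = 6/7 + ((50 - 270)*(-120))/7 = 6/7 + (-220*(-120))/7 = 6/7 + (1/7)*26400 = 6/7 + 26400/7 = 26406/7 ≈ 3772.3)
O = -13203/10472 (O = 26406/(7*((-22*4*34))) = 26406/(7*((-88*34))) = (26406/7)/(-2992) = (26406/7)*(-1/2992) = -13203/10472 ≈ -1.2608)
1/O = 1/(-13203/10472) = -10472/13203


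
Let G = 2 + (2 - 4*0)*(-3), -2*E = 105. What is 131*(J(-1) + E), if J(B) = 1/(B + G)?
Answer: -69037/10 ≈ -6903.7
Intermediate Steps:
E = -105/2 (E = -1/2*105 = -105/2 ≈ -52.500)
G = -4 (G = 2 + (2 + 0)*(-3) = 2 + 2*(-3) = 2 - 6 = -4)
J(B) = 1/(-4 + B) (J(B) = 1/(B - 4) = 1/(-4 + B))
131*(J(-1) + E) = 131*(1/(-4 - 1) - 105/2) = 131*(1/(-5) - 105/2) = 131*(-1/5 - 105/2) = 131*(-527/10) = -69037/10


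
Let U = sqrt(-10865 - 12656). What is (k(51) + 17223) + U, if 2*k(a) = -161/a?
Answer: 1756585/102 + I*sqrt(23521) ≈ 17221.0 + 153.37*I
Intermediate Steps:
U = I*sqrt(23521) (U = sqrt(-23521) = I*sqrt(23521) ≈ 153.37*I)
k(a) = -161/(2*a) (k(a) = (-161/a)/2 = -161/(2*a))
(k(51) + 17223) + U = (-161/2/51 + 17223) + I*sqrt(23521) = (-161/2*1/51 + 17223) + I*sqrt(23521) = (-161/102 + 17223) + I*sqrt(23521) = 1756585/102 + I*sqrt(23521)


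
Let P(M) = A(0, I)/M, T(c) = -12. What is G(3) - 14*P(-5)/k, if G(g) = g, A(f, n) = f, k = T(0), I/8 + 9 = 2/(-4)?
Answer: 3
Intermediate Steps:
I = -76 (I = -72 + 8*(2/(-4)) = -72 + 8*(2*(-¼)) = -72 + 8*(-½) = -72 - 4 = -76)
k = -12
P(M) = 0 (P(M) = 0/M = 0)
G(3) - 14*P(-5)/k = 3 - 0/(-12) = 3 - 0*(-1)/12 = 3 - 14*0 = 3 + 0 = 3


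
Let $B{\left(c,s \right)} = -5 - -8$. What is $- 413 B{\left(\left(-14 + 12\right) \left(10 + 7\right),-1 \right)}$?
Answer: $-1239$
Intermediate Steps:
$B{\left(c,s \right)} = 3$ ($B{\left(c,s \right)} = -5 + 8 = 3$)
$- 413 B{\left(\left(-14 + 12\right) \left(10 + 7\right),-1 \right)} = \left(-413\right) 3 = -1239$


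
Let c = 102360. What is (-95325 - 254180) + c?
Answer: -247145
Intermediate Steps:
(-95325 - 254180) + c = (-95325 - 254180) + 102360 = -349505 + 102360 = -247145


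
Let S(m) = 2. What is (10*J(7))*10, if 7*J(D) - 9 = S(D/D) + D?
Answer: 1800/7 ≈ 257.14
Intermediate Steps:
J(D) = 11/7 + D/7 (J(D) = 9/7 + (2 + D)/7 = 9/7 + (2/7 + D/7) = 11/7 + D/7)
(10*J(7))*10 = (10*(11/7 + (⅐)*7))*10 = (10*(11/7 + 1))*10 = (10*(18/7))*10 = (180/7)*10 = 1800/7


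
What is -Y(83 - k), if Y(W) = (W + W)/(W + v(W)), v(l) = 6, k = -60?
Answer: -286/149 ≈ -1.9195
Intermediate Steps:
Y(W) = 2*W/(6 + W) (Y(W) = (W + W)/(W + 6) = (2*W)/(6 + W) = 2*W/(6 + W))
-Y(83 - k) = -2*(83 - 1*(-60))/(6 + (83 - 1*(-60))) = -2*(83 + 60)/(6 + (83 + 60)) = -2*143/(6 + 143) = -2*143/149 = -1*286/149 = -286/149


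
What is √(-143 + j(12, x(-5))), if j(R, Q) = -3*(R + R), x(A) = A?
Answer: I*√215 ≈ 14.663*I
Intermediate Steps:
j(R, Q) = -6*R
√(-143 + j(12, x(-5))) = √(-143 - 6*12) = √(-143 - 72) = √(-215) = I*√215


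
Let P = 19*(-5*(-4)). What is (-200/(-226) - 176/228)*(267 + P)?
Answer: 471016/6441 ≈ 73.128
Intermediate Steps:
P = 380 (P = 19*20 = 380)
(-200/(-226) - 176/228)*(267 + P) = (-200/(-226) - 176/228)*(267 + 380) = (-200*(-1/226) - 176*1/228)*647 = (100/113 - 44/57)*647 = (728/6441)*647 = 471016/6441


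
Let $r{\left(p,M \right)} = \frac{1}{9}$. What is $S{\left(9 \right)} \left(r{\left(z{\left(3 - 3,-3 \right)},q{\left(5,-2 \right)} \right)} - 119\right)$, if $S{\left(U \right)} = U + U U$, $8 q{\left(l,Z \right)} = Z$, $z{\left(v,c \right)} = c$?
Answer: $-10700$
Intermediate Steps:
$q{\left(l,Z \right)} = \frac{Z}{8}$
$r{\left(p,M \right)} = \frac{1}{9}$
$S{\left(U \right)} = U + U^{2}$
$S{\left(9 \right)} \left(r{\left(z{\left(3 - 3,-3 \right)},q{\left(5,-2 \right)} \right)} - 119\right) = 9 \left(1 + 9\right) \left(\frac{1}{9} - 119\right) = 9 \cdot 10 \left(- \frac{1070}{9}\right) = 90 \left(- \frac{1070}{9}\right) = -10700$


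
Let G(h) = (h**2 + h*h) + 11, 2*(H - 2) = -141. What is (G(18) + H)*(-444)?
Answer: -262182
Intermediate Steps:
H = -137/2 (H = 2 + (1/2)*(-141) = 2 - 141/2 = -137/2 ≈ -68.500)
G(h) = 11 + 2*h**2 (G(h) = (h**2 + h**2) + 11 = 2*h**2 + 11 = 11 + 2*h**2)
(G(18) + H)*(-444) = ((11 + 2*18**2) - 137/2)*(-444) = ((11 + 2*324) - 137/2)*(-444) = ((11 + 648) - 137/2)*(-444) = (659 - 137/2)*(-444) = (1181/2)*(-444) = -262182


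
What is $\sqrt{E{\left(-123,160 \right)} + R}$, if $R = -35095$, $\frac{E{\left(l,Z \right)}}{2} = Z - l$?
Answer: $i \sqrt{34529} \approx 185.82 i$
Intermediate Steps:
$E{\left(l,Z \right)} = - 2 l + 2 Z$ ($E{\left(l,Z \right)} = 2 \left(Z - l\right) = - 2 l + 2 Z$)
$\sqrt{E{\left(-123,160 \right)} + R} = \sqrt{\left(\left(-2\right) \left(-123\right) + 2 \cdot 160\right) - 35095} = \sqrt{\left(246 + 320\right) - 35095} = \sqrt{566 - 35095} = \sqrt{-34529} = i \sqrt{34529}$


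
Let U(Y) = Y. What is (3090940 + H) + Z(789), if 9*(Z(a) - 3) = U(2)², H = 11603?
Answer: 27922918/9 ≈ 3.1025e+6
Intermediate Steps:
Z(a) = 31/9 (Z(a) = 3 + (⅑)*2² = 3 + (⅑)*4 = 3 + 4/9 = 31/9)
(3090940 + H) + Z(789) = (3090940 + 11603) + 31/9 = 3102543 + 31/9 = 27922918/9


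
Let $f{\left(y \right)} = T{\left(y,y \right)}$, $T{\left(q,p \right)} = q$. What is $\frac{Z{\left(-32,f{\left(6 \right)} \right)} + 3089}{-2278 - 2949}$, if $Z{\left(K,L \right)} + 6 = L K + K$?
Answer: $- \frac{2859}{5227} \approx -0.54697$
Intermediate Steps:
$f{\left(y \right)} = y$
$Z{\left(K,L \right)} = -6 + K + K L$ ($Z{\left(K,L \right)} = -6 + \left(L K + K\right) = -6 + \left(K L + K\right) = -6 + \left(K + K L\right) = -6 + K + K L$)
$\frac{Z{\left(-32,f{\left(6 \right)} \right)} + 3089}{-2278 - 2949} = \frac{\left(-6 - 32 - 192\right) + 3089}{-2278 - 2949} = \frac{\left(-6 - 32 - 192\right) + 3089}{-5227} = \left(-230 + 3089\right) \left(- \frac{1}{5227}\right) = 2859 \left(- \frac{1}{5227}\right) = - \frac{2859}{5227}$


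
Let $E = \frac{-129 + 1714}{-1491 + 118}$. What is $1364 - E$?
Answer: $\frac{1874357}{1373} \approx 1365.2$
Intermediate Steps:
$E = - \frac{1585}{1373}$ ($E = \frac{1585}{-1373} = 1585 \left(- \frac{1}{1373}\right) = - \frac{1585}{1373} \approx -1.1544$)
$1364 - E = 1364 - - \frac{1585}{1373} = 1364 + \frac{1585}{1373} = \frac{1874357}{1373}$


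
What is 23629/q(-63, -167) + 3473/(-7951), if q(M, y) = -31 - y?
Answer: 187401851/1081336 ≈ 173.31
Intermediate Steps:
23629/q(-63, -167) + 3473/(-7951) = 23629/(-31 - 1*(-167)) + 3473/(-7951) = 23629/(-31 + 167) + 3473*(-1/7951) = 23629/136 - 3473/7951 = 187401851/1081336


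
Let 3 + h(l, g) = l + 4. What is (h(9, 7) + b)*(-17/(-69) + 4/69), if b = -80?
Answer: -490/23 ≈ -21.304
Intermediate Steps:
h(l, g) = 1 + l (h(l, g) = -3 + (l + 4) = -3 + (4 + l) = 1 + l)
(h(9, 7) + b)*(-17/(-69) + 4/69) = ((1 + 9) - 80)*(-17/(-69) + 4/69) = (10 - 80)*(-17*(-1/69) + 4*(1/69)) = -70*(17/69 + 4/69) = -70*7/23 = -490/23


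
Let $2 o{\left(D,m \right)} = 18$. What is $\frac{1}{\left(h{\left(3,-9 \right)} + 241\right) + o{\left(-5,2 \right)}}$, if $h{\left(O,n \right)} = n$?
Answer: $\frac{1}{241} \approx 0.0041494$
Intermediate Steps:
$o{\left(D,m \right)} = 9$ ($o{\left(D,m \right)} = \frac{1}{2} \cdot 18 = 9$)
$\frac{1}{\left(h{\left(3,-9 \right)} + 241\right) + o{\left(-5,2 \right)}} = \frac{1}{\left(-9 + 241\right) + 9} = \frac{1}{232 + 9} = \frac{1}{241}$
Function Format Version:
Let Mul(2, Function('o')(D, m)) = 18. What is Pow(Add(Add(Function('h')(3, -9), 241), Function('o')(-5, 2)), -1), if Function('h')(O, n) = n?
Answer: Rational(1, 241) ≈ 0.0041494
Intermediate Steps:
Function('o')(D, m) = 9 (Function('o')(D, m) = Mul(Rational(1, 2), 18) = 9)
Pow(Add(Add(Function('h')(3, -9), 241), Function('o')(-5, 2)), -1) = Pow(Add(Add(-9, 241), 9), -1) = Pow(Add(232, 9), -1) = Pow(241, -1) = Rational(1, 241)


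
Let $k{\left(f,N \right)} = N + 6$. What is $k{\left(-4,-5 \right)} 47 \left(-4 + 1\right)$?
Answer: $-141$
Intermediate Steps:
$k{\left(f,N \right)} = 6 + N$
$k{\left(-4,-5 \right)} 47 \left(-4 + 1\right) = \left(6 - 5\right) 47 \left(-4 + 1\right) = 1 \cdot 47 \left(-3\right) = 47 \left(-3\right) = -141$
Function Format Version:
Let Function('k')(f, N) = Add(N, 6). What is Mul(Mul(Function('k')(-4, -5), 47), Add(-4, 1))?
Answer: -141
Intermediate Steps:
Function('k')(f, N) = Add(6, N)
Mul(Mul(Function('k')(-4, -5), 47), Add(-4, 1)) = Mul(Mul(Add(6, -5), 47), Add(-4, 1)) = Mul(Mul(1, 47), -3) = Mul(47, -3) = -141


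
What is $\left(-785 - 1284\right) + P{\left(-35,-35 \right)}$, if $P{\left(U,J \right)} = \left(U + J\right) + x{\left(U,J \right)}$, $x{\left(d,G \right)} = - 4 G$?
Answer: $-1999$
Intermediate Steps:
$P{\left(U,J \right)} = U - 3 J$ ($P{\left(U,J \right)} = \left(U + J\right) - 4 J = \left(J + U\right) - 4 J = U - 3 J$)
$\left(-785 - 1284\right) + P{\left(-35,-35 \right)} = \left(-785 - 1284\right) - -70 = -2069 + \left(-35 + 105\right) = -2069 + 70 = -1999$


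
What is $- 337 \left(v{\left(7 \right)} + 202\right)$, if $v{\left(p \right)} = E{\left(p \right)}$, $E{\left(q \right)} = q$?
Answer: $-70433$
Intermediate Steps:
$v{\left(p \right)} = p$
$- 337 \left(v{\left(7 \right)} + 202\right) = - 337 \left(7 + 202\right) = \left(-337\right) 209 = -70433$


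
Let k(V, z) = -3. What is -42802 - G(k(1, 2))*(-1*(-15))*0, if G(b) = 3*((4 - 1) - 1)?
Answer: -42802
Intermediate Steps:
G(b) = 6 (G(b) = 3*(3 - 1) = 3*2 = 6)
-42802 - G(k(1, 2))*(-1*(-15))*0 = -42802 - 6*(-1*(-15))*0 = -42802 - 6*15*0 = -42802 - 90*0 = -42802 - 1*0 = -42802 + 0 = -42802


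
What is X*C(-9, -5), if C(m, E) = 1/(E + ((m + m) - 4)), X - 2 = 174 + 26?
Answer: -202/27 ≈ -7.4815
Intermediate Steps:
X = 202 (X = 2 + (174 + 26) = 2 + 200 = 202)
C(m, E) = 1/(-4 + E + 2*m) (C(m, E) = 1/(E + (2*m - 4)) = 1/(E + (-4 + 2*m)) = 1/(-4 + E + 2*m))
X*C(-9, -5) = 202/(-4 - 5 + 2*(-9)) = 202/(-4 - 5 - 18) = 202/(-27) = 202*(-1/27) = -202/27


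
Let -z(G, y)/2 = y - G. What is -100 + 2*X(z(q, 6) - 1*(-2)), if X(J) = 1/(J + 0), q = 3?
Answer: -201/2 ≈ -100.50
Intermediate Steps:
z(G, y) = -2*y + 2*G (z(G, y) = -2*(y - G) = -2*y + 2*G)
X(J) = 1/J
-100 + 2*X(z(q, 6) - 1*(-2)) = -100 + 2/((-2*6 + 2*3) - 1*(-2)) = -100 + 2/((-12 + 6) + 2) = -100 + 2/(-6 + 2) = -100 + 2/(-4) = -100 + 2*(-1/4) = -100 - 1/2 = -201/2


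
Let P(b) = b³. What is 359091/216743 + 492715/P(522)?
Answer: 51182692694213/30828797797464 ≈ 1.6602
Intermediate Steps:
359091/216743 + 492715/P(522) = 359091/216743 + 492715/(522³) = 359091*(1/216743) + 492715/142236648 = 359091/216743 + 492715*(1/142236648) = 359091/216743 + 492715/142236648 = 51182692694213/30828797797464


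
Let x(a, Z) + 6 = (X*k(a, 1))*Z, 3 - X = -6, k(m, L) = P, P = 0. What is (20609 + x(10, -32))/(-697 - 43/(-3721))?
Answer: -76663763/2593494 ≈ -29.560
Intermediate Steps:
k(m, L) = 0
X = 9 (X = 3 - 1*(-6) = 3 + 6 = 9)
x(a, Z) = -6 (x(a, Z) = -6 + (9*0)*Z = -6 + 0*Z = -6 + 0 = -6)
(20609 + x(10, -32))/(-697 - 43/(-3721)) = (20609 - 6)/(-697 - 43/(-3721)) = 20603/(-697 - 43*(-1)/3721) = 20603/(-697 - 1*(-43/3721)) = 20603/(-697 + 43/3721) = 20603/(-2593494/3721) = 20603*(-3721/2593494) = -76663763/2593494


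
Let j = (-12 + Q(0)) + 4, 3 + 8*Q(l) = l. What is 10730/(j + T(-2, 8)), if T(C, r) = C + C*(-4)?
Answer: -85840/19 ≈ -4517.9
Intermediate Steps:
Q(l) = -3/8 + l/8
T(C, r) = -3*C (T(C, r) = C - 4*C = -3*C)
j = -67/8 (j = (-12 + (-3/8 + (1/8)*0)) + 4 = (-12 + (-3/8 + 0)) + 4 = (-12 - 3/8) + 4 = -99/8 + 4 = -67/8 ≈ -8.3750)
10730/(j + T(-2, 8)) = 10730/(-67/8 - 3*(-2)) = 10730/(-67/8 + 6) = 10730/(-19/8) = 10730*(-8/19) = -85840/19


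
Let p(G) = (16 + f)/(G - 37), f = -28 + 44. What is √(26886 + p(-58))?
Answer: √242643110/95 ≈ 163.97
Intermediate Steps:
f = 16
p(G) = 32/(-37 + G) (p(G) = (16 + 16)/(G - 37) = 32/(-37 + G))
√(26886 + p(-58)) = √(26886 + 32/(-37 - 58)) = √(26886 + 32/(-95)) = √(26886 + 32*(-1/95)) = √(26886 - 32/95) = √(2554138/95) = √242643110/95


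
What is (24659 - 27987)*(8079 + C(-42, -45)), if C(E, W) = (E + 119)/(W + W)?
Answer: -1209782912/45 ≈ -2.6884e+7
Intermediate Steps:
C(E, W) = (119 + E)/(2*W) (C(E, W) = (119 + E)/((2*W)) = (119 + E)*(1/(2*W)) = (119 + E)/(2*W))
(24659 - 27987)*(8079 + C(-42, -45)) = (24659 - 27987)*(8079 + (½)*(119 - 42)/(-45)) = -3328*(8079 + (½)*(-1/45)*77) = -3328*(8079 - 77/90) = -3328*727033/90 = -1209782912/45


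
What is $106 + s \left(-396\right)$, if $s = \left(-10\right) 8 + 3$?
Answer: $30598$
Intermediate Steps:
$s = -77$ ($s = -80 + 3 = -77$)
$106 + s \left(-396\right) = 106 - -30492 = 106 + 30492 = 30598$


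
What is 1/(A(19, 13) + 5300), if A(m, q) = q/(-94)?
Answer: 94/498187 ≈ 0.00018868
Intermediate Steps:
A(m, q) = -q/94 (A(m, q) = q*(-1/94) = -q/94)
1/(A(19, 13) + 5300) = 1/(-1/94*13 + 5300) = 1/(-13/94 + 5300) = 1/(498187/94) = 94/498187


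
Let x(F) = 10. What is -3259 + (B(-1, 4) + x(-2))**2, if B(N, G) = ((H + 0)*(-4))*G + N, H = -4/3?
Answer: -21050/9 ≈ -2338.9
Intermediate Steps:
H = -4/3 (H = -4*1/3 = -4/3 ≈ -1.3333)
B(N, G) = N + 16*G/3 (B(N, G) = ((-4/3 + 0)*(-4))*G + N = (-4/3*(-4))*G + N = 16*G/3 + N = N + 16*G/3)
-3259 + (B(-1, 4) + x(-2))**2 = -3259 + ((-1 + (16/3)*4) + 10)**2 = -3259 + ((-1 + 64/3) + 10)**2 = -3259 + (61/3 + 10)**2 = -3259 + (91/3)**2 = -3259 + 8281/9 = -21050/9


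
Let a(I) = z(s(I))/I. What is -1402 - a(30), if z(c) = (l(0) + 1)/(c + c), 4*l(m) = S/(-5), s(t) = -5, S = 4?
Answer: -525749/375 ≈ -1402.0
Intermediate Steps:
l(m) = -⅕ (l(m) = (4/(-5))/4 = (4*(-⅕))/4 = (¼)*(-⅘) = -⅕)
z(c) = 2/(5*c) (z(c) = (-⅕ + 1)/(c + c) = 4/(5*((2*c))) = 4*(1/(2*c))/5 = 2/(5*c))
a(I) = -2/(25*I) (a(I) = ((⅖)/(-5))/I = ((⅖)*(-⅕))/I = -2/(25*I))
-1402 - a(30) = -1402 - (-2)/(25*30) = -1402 - 1*(-1/375) = -1402 + 1/375 = -525749/375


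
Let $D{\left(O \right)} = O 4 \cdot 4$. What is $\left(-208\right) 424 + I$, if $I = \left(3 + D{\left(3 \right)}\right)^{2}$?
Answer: $-85591$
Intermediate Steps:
$D{\left(O \right)} = 16 O$ ($D{\left(O \right)} = 4 O 4 = 16 O$)
$I = 2601$ ($I = \left(3 + 16 \cdot 3\right)^{2} = \left(3 + 48\right)^{2} = 51^{2} = 2601$)
$\left(-208\right) 424 + I = \left(-208\right) 424 + 2601 = -88192 + 2601 = -85591$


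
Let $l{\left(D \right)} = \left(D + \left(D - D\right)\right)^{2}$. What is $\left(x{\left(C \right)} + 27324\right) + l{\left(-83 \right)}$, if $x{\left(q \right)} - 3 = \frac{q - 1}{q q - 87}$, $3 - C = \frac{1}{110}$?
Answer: $\frac{32315585054}{944459} \approx 34216.0$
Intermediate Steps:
$l{\left(D \right)} = D^{2}$ ($l{\left(D \right)} = \left(D + 0\right)^{2} = D^{2}$)
$C = \frac{329}{110}$ ($C = 3 - \frac{1}{110} = \frac{329}{110} \approx 2.9909$)
$x{\left(q \right)} = 3 + \frac{-1 + q}{-87 + q^{2}}$ ($x{\left(q \right)} = 3 + \frac{q - 1}{q q - 87} = 3 + \frac{-1 + q}{q^{2} - 87} = 3 + \frac{-1 + q}{-87 + q^{2}}$)
$\left(x{\left(C \right)} + 27324\right) + l{\left(-83 \right)} = \left(\frac{-262 + \frac{329}{110} + 3 \left(\frac{329}{110}\right)^{2}}{-87 + \left(\frac{329}{110}\right)^{2}} + 27324\right) + \left(-83\right)^{2} = \left(\frac{-262 + \frac{329}{110} + 3 \cdot \frac{108241}{12100}}{-87 + \frac{108241}{12100}} + 27324\right) + 6889 = \left(\frac{-262 + \frac{329}{110} + \frac{324723}{12100}}{- \frac{944459}{12100}} + 27324\right) + 6889 = \left(\left(- \frac{12100}{944459}\right) \left(- \frac{2809287}{12100}\right) + 27324\right) + 6889 = \left(\frac{2809287}{944459} + 27324\right) + 6889 = \frac{25809207003}{944459} + 6889 = \frac{32315585054}{944459}$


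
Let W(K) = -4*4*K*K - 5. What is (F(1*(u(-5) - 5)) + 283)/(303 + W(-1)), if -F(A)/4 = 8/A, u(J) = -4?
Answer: 2579/2538 ≈ 1.0162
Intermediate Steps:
W(K) = -5 - 16*K**2 (W(K) = -16*K**2 - 5 = -5 - 16*K**2)
F(A) = -32/A
(F(1*(u(-5) - 5)) + 283)/(303 + W(-1)) = (-32/(-4 - 5) + 283)/(303 + (-5 - 16*(-1)**2)) = (-32/(1*(-9)) + 283)/(303 + (-5 - 16*1)) = (-32/(-9) + 283)/(303 + (-5 - 16)) = (-32*(-1/9) + 283)/(303 - 21) = (32/9 + 283)/282 = (2579/9)*(1/282) = 2579/2538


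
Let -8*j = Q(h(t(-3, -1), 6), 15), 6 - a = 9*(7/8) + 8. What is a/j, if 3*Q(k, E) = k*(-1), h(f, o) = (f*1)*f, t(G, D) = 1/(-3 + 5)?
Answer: -948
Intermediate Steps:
a = -79/8 (a = 6 - (9*(7/8) + 8) = 6 - (63/8 + 8) = 6 - 1*127/8 = 6 - 127/8 = -79/8 ≈ -9.8750)
t(G, D) = ½ (t(G, D) = 1/2 = ½)
h(f, o) = f² (h(f, o) = f*f = f²)
Q(k, E) = -k/3 (Q(k, E) = (k*(-1))/3 = (-k)/3 = -k/3)
j = 1/96 (j = -(-1)*(½)²/24 = -(-1)/(24*4) = -⅛*(-1/12) = 1/96 ≈ 0.010417)
a/j = -79/(8*1/96) = -79/8*96 = -948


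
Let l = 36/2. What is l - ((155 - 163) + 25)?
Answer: 1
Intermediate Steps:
l = 18 (l = 36*(½) = 18)
l - ((155 - 163) + 25) = 18 - ((155 - 163) + 25) = 18 - (-8 + 25) = 18 - 1*17 = 18 - 17 = 1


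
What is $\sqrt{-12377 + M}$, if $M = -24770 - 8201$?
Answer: $2 i \sqrt{11337} \approx 212.95 i$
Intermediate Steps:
$M = -32971$
$\sqrt{-12377 + M} = \sqrt{-12377 - 32971} = \sqrt{-45348} = 2 i \sqrt{11337}$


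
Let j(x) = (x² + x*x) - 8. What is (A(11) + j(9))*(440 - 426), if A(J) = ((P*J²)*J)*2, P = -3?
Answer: -109648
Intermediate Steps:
j(x) = -8 + 2*x² (j(x) = (x² + x²) - 8 = 2*x² - 8 = -8 + 2*x²)
A(J) = -6*J³ (A(J) = ((-3*J²)*J)*2 = -3*J³*2 = -6*J³)
(A(11) + j(9))*(440 - 426) = (-6*11³ + (-8 + 2*9²))*(440 - 426) = (-6*1331 + (-8 + 2*81))*14 = (-7986 + (-8 + 162))*14 = (-7986 + 154)*14 = -7832*14 = -109648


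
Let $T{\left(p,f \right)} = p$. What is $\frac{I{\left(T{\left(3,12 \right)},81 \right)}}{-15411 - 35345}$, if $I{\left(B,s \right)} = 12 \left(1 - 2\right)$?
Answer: $\frac{3}{12689} \approx 0.00023643$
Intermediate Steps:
$I{\left(B,s \right)} = -12$ ($I{\left(B,s \right)} = 12 \left(-1\right) = -12$)
$\frac{I{\left(T{\left(3,12 \right)},81 \right)}}{-15411 - 35345} = - \frac{12}{-15411 - 35345} = - \frac{12}{-50756} = \left(-12\right) \left(- \frac{1}{50756}\right) = \frac{3}{12689}$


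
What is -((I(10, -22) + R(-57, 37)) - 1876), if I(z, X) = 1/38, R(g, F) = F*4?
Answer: 65663/38 ≈ 1728.0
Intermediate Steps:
R(g, F) = 4*F
I(z, X) = 1/38
-((I(10, -22) + R(-57, 37)) - 1876) = -((1/38 + 4*37) - 1876) = -((1/38 + 148) - 1876) = -(5625/38 - 1876) = -1*(-65663/38) = 65663/38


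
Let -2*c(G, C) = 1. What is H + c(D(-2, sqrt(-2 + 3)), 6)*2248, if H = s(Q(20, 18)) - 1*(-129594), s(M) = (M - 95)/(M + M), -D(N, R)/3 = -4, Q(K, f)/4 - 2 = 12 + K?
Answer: 34943881/272 ≈ 1.2847e+5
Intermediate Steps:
Q(K, f) = 56 + 4*K (Q(K, f) = 8 + 4*(12 + K) = 8 + (48 + 4*K) = 56 + 4*K)
D(N, R) = 12 (D(N, R) = -3*(-4) = 12)
c(G, C) = -1/2 (c(G, C) = -1/2*1 = -1/2)
s(M) = (-95 + M)/(2*M) (s(M) = (-95 + M)/((2*M)) = (-95 + M)*(1/(2*M)) = (-95 + M)/(2*M))
H = 35249609/272 (H = (-95 + (56 + 4*20))/(2*(56 + 4*20)) - 1*(-129594) = (-95 + (56 + 80))/(2*(56 + 80)) + 129594 = (1/2)*(-95 + 136)/136 + 129594 = (1/2)*(1/136)*41 + 129594 = 41/272 + 129594 = 35249609/272 ≈ 1.2959e+5)
H + c(D(-2, sqrt(-2 + 3)), 6)*2248 = 35249609/272 - 1/2*2248 = 35249609/272 - 1124 = 34943881/272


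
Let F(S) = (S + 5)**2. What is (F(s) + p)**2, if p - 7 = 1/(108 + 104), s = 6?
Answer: 736416769/44944 ≈ 16385.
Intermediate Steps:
p = 1485/212 (p = 7 + 1/(108 + 104) = 7 + 1/212 = 1485/212 ≈ 7.0047)
F(S) = (5 + S)**2
(F(s) + p)**2 = ((5 + 6)**2 + 1485/212)**2 = (11**2 + 1485/212)**2 = (121 + 1485/212)**2 = (27137/212)**2 = 736416769/44944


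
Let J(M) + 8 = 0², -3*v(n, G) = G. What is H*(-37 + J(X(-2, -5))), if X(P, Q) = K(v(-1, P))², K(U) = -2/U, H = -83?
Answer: 3735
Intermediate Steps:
v(n, G) = -G/3
X(P, Q) = 36/P² (X(P, Q) = (-2*(-3/P))² = (-(-6)/P)² = (6/P)² = 36/P²)
J(M) = -8 (J(M) = -8 + 0² = -8 + 0 = -8)
H*(-37 + J(X(-2, -5))) = -83*(-37 - 8) = -83*(-45) = 3735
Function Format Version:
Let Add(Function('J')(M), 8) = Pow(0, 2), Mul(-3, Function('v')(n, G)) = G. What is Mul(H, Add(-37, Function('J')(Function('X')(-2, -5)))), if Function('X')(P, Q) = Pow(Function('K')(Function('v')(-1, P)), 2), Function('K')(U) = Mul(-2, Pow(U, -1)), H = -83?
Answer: 3735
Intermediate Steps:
Function('v')(n, G) = Mul(Rational(-1, 3), G)
Function('X')(P, Q) = Mul(36, Pow(P, -2)) (Function('X')(P, Q) = Pow(Mul(-2, Pow(Mul(Rational(-1, 3), P), -1)), 2) = Pow(Mul(-2, Mul(-3, Pow(P, -1))), 2) = Pow(Mul(6, Pow(P, -1)), 2) = Mul(36, Pow(P, -2)))
Function('J')(M) = -8 (Function('J')(M) = Add(-8, Pow(0, 2)) = Add(-8, 0) = -8)
Mul(H, Add(-37, Function('J')(Function('X')(-2, -5)))) = Mul(-83, Add(-37, -8)) = Mul(-83, -45) = 3735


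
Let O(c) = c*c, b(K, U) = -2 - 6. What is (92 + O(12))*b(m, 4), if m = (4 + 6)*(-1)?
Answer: -1888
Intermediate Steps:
m = -10 (m = 10*(-1) = -10)
b(K, U) = -8
O(c) = c²
(92 + O(12))*b(m, 4) = (92 + 12²)*(-8) = (92 + 144)*(-8) = 236*(-8) = -1888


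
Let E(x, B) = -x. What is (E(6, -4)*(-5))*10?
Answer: 300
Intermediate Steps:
(E(6, -4)*(-5))*10 = (-1*6*(-5))*10 = -6*(-5)*10 = 30*10 = 300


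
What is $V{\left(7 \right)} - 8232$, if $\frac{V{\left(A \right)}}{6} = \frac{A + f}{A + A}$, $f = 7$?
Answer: $-8226$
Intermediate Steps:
$V{\left(A \right)} = \frac{3 \left(7 + A\right)}{A}$ ($V{\left(A \right)} = 6 \frac{A + 7}{A + A} = 6 \frac{7 + A}{2 A} = \frac{3 \left(7 + A\right)}{A}$)
$V{\left(7 \right)} - 8232 = \left(3 + \frac{21}{7}\right) - 8232 = \left(3 + 21 \cdot \frac{1}{7}\right) - 8232 = \left(3 + 3\right) - 8232 = 6 - 8232 = -8226$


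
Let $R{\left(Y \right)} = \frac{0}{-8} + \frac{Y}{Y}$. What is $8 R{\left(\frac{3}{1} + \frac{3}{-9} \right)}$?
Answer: $8$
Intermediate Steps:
$R{\left(Y \right)} = 1$ ($R{\left(Y \right)} = 0 \left(- \frac{1}{8}\right) + 1 = 0 + 1 = 1$)
$8 R{\left(\frac{3}{1} + \frac{3}{-9} \right)} = 8 \cdot 1 = 8$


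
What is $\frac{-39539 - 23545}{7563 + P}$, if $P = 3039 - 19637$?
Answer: $\frac{63084}{9035} \approx 6.9822$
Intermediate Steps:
$P = -16598$ ($P = 3039 - 19637 = -16598$)
$\frac{-39539 - 23545}{7563 + P} = \frac{-39539 - 23545}{7563 - 16598} = - \frac{63084}{-9035} = \left(-63084\right) \left(- \frac{1}{9035}\right) = \frac{63084}{9035}$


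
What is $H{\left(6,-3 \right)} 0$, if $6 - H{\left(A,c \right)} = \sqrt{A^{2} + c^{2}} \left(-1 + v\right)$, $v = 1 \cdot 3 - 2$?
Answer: $0$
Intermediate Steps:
$v = 1$ ($v = 3 - 2 = 1$)
$H{\left(A,c \right)} = 6$ ($H{\left(A,c \right)} = 6 - \sqrt{A^{2} + c^{2}} \left(-1 + 1\right) = 6 - \sqrt{A^{2} + c^{2}} \cdot 0 = 6 - 0 = 6 + 0 = 6$)
$H{\left(6,-3 \right)} 0 = 6 \cdot 0 = 0$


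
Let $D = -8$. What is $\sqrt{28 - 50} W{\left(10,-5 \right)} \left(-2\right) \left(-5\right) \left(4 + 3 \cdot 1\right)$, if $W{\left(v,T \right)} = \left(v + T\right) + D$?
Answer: $- 210 i \sqrt{22} \approx - 984.99 i$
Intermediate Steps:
$W{\left(v,T \right)} = -8 + T + v$ ($W{\left(v,T \right)} = \left(v + T\right) - 8 = \left(T + v\right) - 8 = -8 + T + v$)
$\sqrt{28 - 50} W{\left(10,-5 \right)} \left(-2\right) \left(-5\right) \left(4 + 3 \cdot 1\right) = \sqrt{28 - 50} \left(-8 - 5 + 10\right) \left(-2\right) \left(-5\right) \left(4 + 3 \cdot 1\right) = \sqrt{-22} \left(-3\right) 10 \left(4 + 3\right) = i \sqrt{22} \left(-3\right) 10 \cdot 7 = - 3 i \sqrt{22} \cdot 70 = - 210 i \sqrt{22}$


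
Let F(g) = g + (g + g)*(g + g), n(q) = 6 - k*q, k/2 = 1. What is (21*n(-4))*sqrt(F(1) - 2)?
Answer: 294*sqrt(3) ≈ 509.22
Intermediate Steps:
k = 2 (k = 2*1 = 2)
n(q) = 6 - 2*q
F(g) = g + 4*g**2 (F(g) = g + (2*g)*(2*g) = g + 4*g**2)
(21*n(-4))*sqrt(F(1) - 2) = (21*(6 - 2*(-4)))*sqrt(1*(1 + 4*1) - 2) = (21*(6 + 8))*sqrt(1*(1 + 4) - 2) = (21*14)*sqrt(1*5 - 2) = 294*sqrt(5 - 2) = 294*sqrt(3)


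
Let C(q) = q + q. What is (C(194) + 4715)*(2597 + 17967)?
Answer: 104938092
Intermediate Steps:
C(q) = 2*q
(C(194) + 4715)*(2597 + 17967) = (2*194 + 4715)*(2597 + 17967) = (388 + 4715)*20564 = 5103*20564 = 104938092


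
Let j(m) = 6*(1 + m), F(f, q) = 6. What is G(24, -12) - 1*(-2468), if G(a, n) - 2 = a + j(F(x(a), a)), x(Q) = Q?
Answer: 2536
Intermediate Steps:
j(m) = 6 + 6*m
G(a, n) = 44 + a (G(a, n) = 2 + (a + (6 + 6*6)) = 2 + (a + (6 + 36)) = 2 + (a + 42) = 2 + (42 + a) = 44 + a)
G(24, -12) - 1*(-2468) = (44 + 24) - 1*(-2468) = 68 + 2468 = 2536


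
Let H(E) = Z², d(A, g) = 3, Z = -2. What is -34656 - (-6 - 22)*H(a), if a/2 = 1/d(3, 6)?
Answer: -34544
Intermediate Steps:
a = ⅔ (a = 2/3 = 2*(⅓) = ⅔ ≈ 0.66667)
H(E) = 4 (H(E) = (-2)² = 4)
-34656 - (-6 - 22)*H(a) = -34656 - (-6 - 22)*4 = -34656 - (-28)*4 = -34656 - 1*(-112) = -34656 + 112 = -34544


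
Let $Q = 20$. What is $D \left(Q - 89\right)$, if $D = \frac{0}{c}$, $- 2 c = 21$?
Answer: $0$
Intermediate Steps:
$c = - \frac{21}{2}$ ($c = \left(- \frac{1}{2}\right) 21 = - \frac{21}{2} \approx -10.5$)
$D = 0$ ($D = \frac{0}{- \frac{21}{2}} = 0 \left(- \frac{2}{21}\right) = 0$)
$D \left(Q - 89\right) = 0 \left(20 - 89\right) = 0 \left(-69\right) = 0$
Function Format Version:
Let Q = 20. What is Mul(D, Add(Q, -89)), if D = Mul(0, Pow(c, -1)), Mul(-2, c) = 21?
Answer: 0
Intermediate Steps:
c = Rational(-21, 2) (c = Mul(Rational(-1, 2), 21) = Rational(-21, 2) ≈ -10.500)
D = 0 (D = Mul(0, Pow(Rational(-21, 2), -1)) = Mul(0, Rational(-2, 21)) = 0)
Mul(D, Add(Q, -89)) = Mul(0, Add(20, -89)) = Mul(0, -69) = 0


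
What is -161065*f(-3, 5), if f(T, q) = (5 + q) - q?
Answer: -805325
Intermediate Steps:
f(T, q) = 5
-161065*f(-3, 5) = -161065*5 = -805325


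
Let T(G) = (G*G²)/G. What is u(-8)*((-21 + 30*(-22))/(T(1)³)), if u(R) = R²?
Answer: -43584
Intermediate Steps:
T(G) = G² (T(G) = G³/G = G²)
u(-8)*((-21 + 30*(-22))/(T(1)³)) = (-8)²*((-21 + 30*(-22))/((1²)³)) = 64*((-21 - 660)/(1³)) = 64*(-681/1) = 64*(-681*1) = 64*(-681) = -43584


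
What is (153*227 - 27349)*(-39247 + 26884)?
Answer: -91263666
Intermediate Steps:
(153*227 - 27349)*(-39247 + 26884) = (34731 - 27349)*(-12363) = 7382*(-12363) = -91263666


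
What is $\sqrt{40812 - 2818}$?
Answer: $11 \sqrt{314} \approx 194.92$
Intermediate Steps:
$\sqrt{40812 - 2818} = \sqrt{37994} = 11 \sqrt{314}$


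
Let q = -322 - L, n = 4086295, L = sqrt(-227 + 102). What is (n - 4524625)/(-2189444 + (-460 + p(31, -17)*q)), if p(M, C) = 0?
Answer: 73055/364984 ≈ 0.20016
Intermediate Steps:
L = 5*I*sqrt(5) (L = sqrt(-125) = 5*I*sqrt(5) ≈ 11.18*I)
q = -322 - 5*I*sqrt(5) ≈ -322.0 - 11.18*I
(n - 4524625)/(-2189444 + (-460 + p(31, -17)*q)) = (4086295 - 4524625)/(-2189444 + (-460 + 0*(-322 - 5*I*sqrt(5)))) = -438330/(-2189444 + (-460 + 0)) = -438330/(-2189444 - 460) = -438330/(-2189904) = -438330*(-1/2189904) = 73055/364984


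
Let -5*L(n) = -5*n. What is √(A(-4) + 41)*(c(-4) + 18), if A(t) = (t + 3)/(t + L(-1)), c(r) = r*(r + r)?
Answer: 10*√1030 ≈ 320.94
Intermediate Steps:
c(r) = 2*r² (c(r) = r*(2*r) = 2*r²)
L(n) = n (L(n) = -(-1)*n = n)
A(t) = (3 + t)/(-1 + t) (A(t) = (t + 3)/(t - 1) = (3 + t)/(-1 + t))
√(A(-4) + 41)*(c(-4) + 18) = √((3 - 4)/(-1 - 4) + 41)*(2*(-4)² + 18) = √(-1/(-5) + 41)*(2*16 + 18) = √(-⅕*(-1) + 41)*(32 + 18) = √(⅕ + 41)*50 = √(206/5)*50 = (√1030/5)*50 = 10*√1030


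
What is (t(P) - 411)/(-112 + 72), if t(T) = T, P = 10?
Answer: 401/40 ≈ 10.025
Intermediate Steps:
(t(P) - 411)/(-112 + 72) = (10 - 411)/(-112 + 72) = -401/(-40) = -401*(-1/40) = 401/40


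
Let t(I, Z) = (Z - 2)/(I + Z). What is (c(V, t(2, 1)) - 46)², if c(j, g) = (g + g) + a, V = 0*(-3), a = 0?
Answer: 19600/9 ≈ 2177.8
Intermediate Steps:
t(I, Z) = (-2 + Z)/(I + Z)
V = 0
c(j, g) = 2*g (c(j, g) = (g + g) + 0 = 2*g + 0 = 2*g)
(c(V, t(2, 1)) - 46)² = (2*((-2 + 1)/(2 + 1)) - 46)² = (2*(-1/3) - 46)² = (2*((⅓)*(-1)) - 46)² = (2*(-⅓) - 46)² = (-⅔ - 46)² = (-140/3)² = 19600/9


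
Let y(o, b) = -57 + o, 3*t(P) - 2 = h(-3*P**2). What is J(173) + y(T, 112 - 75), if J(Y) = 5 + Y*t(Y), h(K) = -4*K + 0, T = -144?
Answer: 62132362/3 ≈ 2.0711e+7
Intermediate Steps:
h(K) = -4*K
t(P) = 2/3 + 4*P**2 (t(P) = 2/3 + (-(-12)*P**2)/3 = 2/3 + (12*P**2)/3 = 2/3 + 4*P**2)
J(Y) = 5 + Y*(2/3 + 4*Y**2)
J(173) + y(T, 112 - 75) = (5 + 4*173**3 + (2/3)*173) + (-57 - 144) = (5 + 4*5177717 + 346/3) - 201 = (5 + 20710868 + 346/3) - 201 = 62132965/3 - 201 = 62132362/3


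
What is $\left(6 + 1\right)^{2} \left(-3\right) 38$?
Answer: $-5586$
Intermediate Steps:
$\left(6 + 1\right)^{2} \left(-3\right) 38 = 7^{2} \left(-3\right) 38 = 49 \left(-3\right) 38 = \left(-147\right) 38 = -5586$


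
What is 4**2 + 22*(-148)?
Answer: -3240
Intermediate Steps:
4**2 + 22*(-148) = 16 - 3256 = -3240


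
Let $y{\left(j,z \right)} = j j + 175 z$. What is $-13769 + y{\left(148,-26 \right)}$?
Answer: $3585$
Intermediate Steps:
$y{\left(j,z \right)} = j^{2} + 175 z$
$-13769 + y{\left(148,-26 \right)} = -13769 + \left(148^{2} + 175 \left(-26\right)\right) = -13769 + \left(21904 - 4550\right) = -13769 + 17354 = 3585$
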